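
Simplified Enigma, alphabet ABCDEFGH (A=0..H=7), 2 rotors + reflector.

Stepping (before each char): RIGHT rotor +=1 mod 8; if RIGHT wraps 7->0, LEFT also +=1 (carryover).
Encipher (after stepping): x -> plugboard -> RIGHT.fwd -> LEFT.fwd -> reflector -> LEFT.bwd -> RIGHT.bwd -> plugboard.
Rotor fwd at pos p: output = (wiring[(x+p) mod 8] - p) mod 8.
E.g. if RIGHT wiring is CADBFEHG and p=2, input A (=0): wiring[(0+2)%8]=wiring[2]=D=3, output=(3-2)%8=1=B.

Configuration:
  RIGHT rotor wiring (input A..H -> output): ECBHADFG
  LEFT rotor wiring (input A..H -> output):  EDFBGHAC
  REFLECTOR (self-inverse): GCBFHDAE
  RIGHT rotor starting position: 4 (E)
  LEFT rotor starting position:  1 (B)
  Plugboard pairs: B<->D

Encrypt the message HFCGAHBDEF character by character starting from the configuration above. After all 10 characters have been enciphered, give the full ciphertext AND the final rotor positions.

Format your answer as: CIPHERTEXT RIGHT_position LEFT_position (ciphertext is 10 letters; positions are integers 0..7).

Answer: BHAAEEFFFG 6 2

Derivation:
Char 1 ('H'): step: R->5, L=1; H->plug->H->R->D->L->F->refl->D->L'->H->R'->D->plug->B
Char 2 ('F'): step: R->6, L=1; F->plug->F->R->B->L->E->refl->H->L'->F->R'->H->plug->H
Char 3 ('C'): step: R->7, L=1; C->plug->C->R->D->L->F->refl->D->L'->H->R'->A->plug->A
Char 4 ('G'): step: R->0, L->2 (L advanced); G->plug->G->R->F->L->A->refl->G->L'->E->R'->A->plug->A
Char 5 ('A'): step: R->1, L=2; A->plug->A->R->B->L->H->refl->E->L'->C->R'->E->plug->E
Char 6 ('H'): step: R->2, L=2; H->plug->H->R->A->L->D->refl->F->L'->D->R'->E->plug->E
Char 7 ('B'): step: R->3, L=2; B->plug->D->R->C->L->E->refl->H->L'->B->R'->F->plug->F
Char 8 ('D'): step: R->4, L=2; D->plug->B->R->H->L->B->refl->C->L'->G->R'->F->plug->F
Char 9 ('E'): step: R->5, L=2; E->plug->E->R->F->L->A->refl->G->L'->E->R'->F->plug->F
Char 10 ('F'): step: R->6, L=2; F->plug->F->R->B->L->H->refl->E->L'->C->R'->G->plug->G
Final: ciphertext=BHAAEEFFFG, RIGHT=6, LEFT=2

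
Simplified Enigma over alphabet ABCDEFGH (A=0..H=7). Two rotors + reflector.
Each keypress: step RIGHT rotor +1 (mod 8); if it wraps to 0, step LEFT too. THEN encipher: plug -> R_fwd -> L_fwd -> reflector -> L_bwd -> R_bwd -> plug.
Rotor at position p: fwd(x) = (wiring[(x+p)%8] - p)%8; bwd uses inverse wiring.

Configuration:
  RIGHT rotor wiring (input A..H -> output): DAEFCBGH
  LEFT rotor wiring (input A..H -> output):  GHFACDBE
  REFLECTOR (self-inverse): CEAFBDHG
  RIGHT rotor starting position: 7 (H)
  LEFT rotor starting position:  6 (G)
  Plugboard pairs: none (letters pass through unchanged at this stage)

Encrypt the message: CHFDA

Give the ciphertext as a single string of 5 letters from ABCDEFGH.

Char 1 ('C'): step: R->0, L->7 (L advanced); C->plug->C->R->E->L->B->refl->E->L'->G->R'->G->plug->G
Char 2 ('H'): step: R->1, L=7; H->plug->H->R->C->L->A->refl->C->L'->H->R'->A->plug->A
Char 3 ('F'): step: R->2, L=7; F->plug->F->R->F->L->D->refl->F->L'->A->R'->C->plug->C
Char 4 ('D'): step: R->3, L=7; D->plug->D->R->D->L->G->refl->H->L'->B->R'->H->plug->H
Char 5 ('A'): step: R->4, L=7; A->plug->A->R->G->L->E->refl->B->L'->E->R'->F->plug->F

Answer: GACHF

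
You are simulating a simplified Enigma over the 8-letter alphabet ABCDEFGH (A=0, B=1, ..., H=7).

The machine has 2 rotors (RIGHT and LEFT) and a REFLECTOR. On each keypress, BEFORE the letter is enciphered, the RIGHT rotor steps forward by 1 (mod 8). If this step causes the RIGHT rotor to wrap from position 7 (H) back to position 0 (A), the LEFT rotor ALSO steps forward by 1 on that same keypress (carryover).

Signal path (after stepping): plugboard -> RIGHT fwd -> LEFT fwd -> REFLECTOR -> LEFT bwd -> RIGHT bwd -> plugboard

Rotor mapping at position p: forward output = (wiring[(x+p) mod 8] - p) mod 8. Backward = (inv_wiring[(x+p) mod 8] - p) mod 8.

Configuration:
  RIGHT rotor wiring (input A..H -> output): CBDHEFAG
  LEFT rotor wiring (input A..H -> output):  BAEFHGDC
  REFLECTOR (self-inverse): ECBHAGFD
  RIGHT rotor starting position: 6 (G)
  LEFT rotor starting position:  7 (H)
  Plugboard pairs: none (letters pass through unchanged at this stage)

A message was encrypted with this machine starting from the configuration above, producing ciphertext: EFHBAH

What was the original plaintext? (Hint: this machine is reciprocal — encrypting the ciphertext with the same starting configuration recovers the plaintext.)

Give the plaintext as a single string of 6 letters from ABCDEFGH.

Answer: GCBDGF

Derivation:
Char 1 ('E'): step: R->7, L=7; E->plug->E->R->A->L->D->refl->H->L'->G->R'->G->plug->G
Char 2 ('F'): step: R->0, L->0 (L advanced); F->plug->F->R->F->L->G->refl->F->L'->D->R'->C->plug->C
Char 3 ('H'): step: R->1, L=0; H->plug->H->R->B->L->A->refl->E->L'->C->R'->B->plug->B
Char 4 ('B'): step: R->2, L=0; B->plug->B->R->F->L->G->refl->F->L'->D->R'->D->plug->D
Char 5 ('A'): step: R->3, L=0; A->plug->A->R->E->L->H->refl->D->L'->G->R'->G->plug->G
Char 6 ('H'): step: R->4, L=0; H->plug->H->R->D->L->F->refl->G->L'->F->R'->F->plug->F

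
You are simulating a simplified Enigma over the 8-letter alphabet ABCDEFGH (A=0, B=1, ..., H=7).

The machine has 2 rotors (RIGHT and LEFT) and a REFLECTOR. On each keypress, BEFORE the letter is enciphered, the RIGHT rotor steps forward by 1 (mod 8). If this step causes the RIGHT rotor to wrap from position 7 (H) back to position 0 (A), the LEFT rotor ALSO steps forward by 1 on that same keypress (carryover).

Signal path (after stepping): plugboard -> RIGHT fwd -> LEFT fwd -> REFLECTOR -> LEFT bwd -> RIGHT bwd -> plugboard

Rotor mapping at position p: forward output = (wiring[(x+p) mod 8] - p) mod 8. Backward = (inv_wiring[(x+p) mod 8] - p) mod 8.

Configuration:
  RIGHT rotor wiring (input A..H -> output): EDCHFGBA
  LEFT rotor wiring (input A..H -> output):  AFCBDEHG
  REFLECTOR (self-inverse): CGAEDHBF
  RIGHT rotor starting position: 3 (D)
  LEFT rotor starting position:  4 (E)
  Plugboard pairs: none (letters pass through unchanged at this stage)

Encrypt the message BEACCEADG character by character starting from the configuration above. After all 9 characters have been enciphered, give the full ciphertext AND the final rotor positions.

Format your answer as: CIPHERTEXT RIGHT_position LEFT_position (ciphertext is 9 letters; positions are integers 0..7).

Answer: DFFHDFBCH 4 5

Derivation:
Char 1 ('B'): step: R->4, L=4; B->plug->B->R->C->L->D->refl->E->L'->E->R'->D->plug->D
Char 2 ('E'): step: R->5, L=4; E->plug->E->R->G->L->G->refl->B->L'->F->R'->F->plug->F
Char 3 ('A'): step: R->6, L=4; A->plug->A->R->D->L->C->refl->A->L'->B->R'->F->plug->F
Char 4 ('C'): step: R->7, L=4; C->plug->C->R->E->L->E->refl->D->L'->C->R'->H->plug->H
Char 5 ('C'): step: R->0, L->5 (L advanced); C->plug->C->R->C->L->B->refl->G->L'->H->R'->D->plug->D
Char 6 ('E'): step: R->1, L=5; E->plug->E->R->F->L->F->refl->H->L'->A->R'->F->plug->F
Char 7 ('A'): step: R->2, L=5; A->plug->A->R->A->L->H->refl->F->L'->F->R'->B->plug->B
Char 8 ('D'): step: R->3, L=5; D->plug->D->R->G->L->E->refl->D->L'->D->R'->C->plug->C
Char 9 ('G'): step: R->4, L=5; G->plug->G->R->G->L->E->refl->D->L'->D->R'->H->plug->H
Final: ciphertext=DFFHDFBCH, RIGHT=4, LEFT=5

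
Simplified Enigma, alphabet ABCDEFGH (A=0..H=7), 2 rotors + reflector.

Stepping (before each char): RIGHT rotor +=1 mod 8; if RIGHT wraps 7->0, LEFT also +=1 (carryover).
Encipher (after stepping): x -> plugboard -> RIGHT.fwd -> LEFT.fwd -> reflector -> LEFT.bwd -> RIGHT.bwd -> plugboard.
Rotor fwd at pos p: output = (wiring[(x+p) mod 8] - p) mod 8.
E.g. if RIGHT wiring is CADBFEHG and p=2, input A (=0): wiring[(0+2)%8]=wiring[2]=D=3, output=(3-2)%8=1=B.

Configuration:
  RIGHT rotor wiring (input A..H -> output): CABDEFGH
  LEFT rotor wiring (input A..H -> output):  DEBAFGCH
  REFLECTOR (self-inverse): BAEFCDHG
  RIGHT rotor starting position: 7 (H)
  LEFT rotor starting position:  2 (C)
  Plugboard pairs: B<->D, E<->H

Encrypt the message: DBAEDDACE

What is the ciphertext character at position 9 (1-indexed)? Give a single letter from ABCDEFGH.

Char 1 ('D'): step: R->0, L->3 (L advanced); D->plug->B->R->A->L->F->refl->D->L'->C->R'->A->plug->A
Char 2 ('B'): step: R->1, L=3; B->plug->D->R->D->L->H->refl->G->L'->H->R'->A->plug->A
Char 3 ('A'): step: R->2, L=3; A->plug->A->R->H->L->G->refl->H->L'->D->R'->D->plug->B
Char 4 ('E'): step: R->3, L=3; E->plug->H->R->G->L->B->refl->A->L'->F->R'->G->plug->G
Char 5 ('D'): step: R->4, L=3; D->plug->B->R->B->L->C->refl->E->L'->E->R'->F->plug->F
Char 6 ('D'): step: R->5, L=3; D->plug->B->R->B->L->C->refl->E->L'->E->R'->F->plug->F
Char 7 ('A'): step: R->6, L=3; A->plug->A->R->A->L->F->refl->D->L'->C->R'->D->plug->B
Char 8 ('C'): step: R->7, L=3; C->plug->C->R->B->L->C->refl->E->L'->E->R'->E->plug->H
Char 9 ('E'): step: R->0, L->4 (L advanced); E->plug->H->R->H->L->E->refl->C->L'->B->R'->C->plug->C

C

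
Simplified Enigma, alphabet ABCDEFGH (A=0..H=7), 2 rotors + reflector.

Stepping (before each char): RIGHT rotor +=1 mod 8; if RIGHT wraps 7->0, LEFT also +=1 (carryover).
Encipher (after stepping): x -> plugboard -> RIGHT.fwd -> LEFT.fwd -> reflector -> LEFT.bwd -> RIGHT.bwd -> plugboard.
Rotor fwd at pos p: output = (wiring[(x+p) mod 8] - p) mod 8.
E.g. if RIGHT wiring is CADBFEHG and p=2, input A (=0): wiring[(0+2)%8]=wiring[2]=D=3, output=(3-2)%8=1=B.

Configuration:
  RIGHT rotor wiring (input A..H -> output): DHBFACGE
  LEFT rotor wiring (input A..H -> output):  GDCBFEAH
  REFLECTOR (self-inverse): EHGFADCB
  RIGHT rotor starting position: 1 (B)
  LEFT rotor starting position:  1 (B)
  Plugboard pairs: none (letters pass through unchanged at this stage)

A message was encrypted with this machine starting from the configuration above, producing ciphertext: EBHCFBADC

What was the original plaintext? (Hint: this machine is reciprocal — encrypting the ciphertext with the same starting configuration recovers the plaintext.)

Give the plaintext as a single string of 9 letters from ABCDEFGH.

Char 1 ('E'): step: R->2, L=1; E->plug->E->R->E->L->D->refl->F->L'->H->R'->A->plug->A
Char 2 ('B'): step: R->3, L=1; B->plug->B->R->F->L->H->refl->B->L'->B->R'->E->plug->E
Char 3 ('H'): step: R->4, L=1; H->plug->H->R->B->L->B->refl->H->L'->F->R'->G->plug->G
Char 4 ('C'): step: R->5, L=1; C->plug->C->R->H->L->F->refl->D->L'->E->R'->F->plug->F
Char 5 ('F'): step: R->6, L=1; F->plug->F->R->H->L->F->refl->D->L'->E->R'->H->plug->H
Char 6 ('B'): step: R->7, L=1; B->plug->B->R->E->L->D->refl->F->L'->H->R'->H->plug->H
Char 7 ('A'): step: R->0, L->2 (L advanced); A->plug->A->R->D->L->C->refl->G->L'->E->R'->H->plug->H
Char 8 ('D'): step: R->1, L=2; D->plug->D->R->H->L->B->refl->H->L'->B->R'->E->plug->E
Char 9 ('C'): step: R->2, L=2; C->plug->C->R->G->L->E->refl->A->L'->A->R'->D->plug->D

Answer: AEGFHHHED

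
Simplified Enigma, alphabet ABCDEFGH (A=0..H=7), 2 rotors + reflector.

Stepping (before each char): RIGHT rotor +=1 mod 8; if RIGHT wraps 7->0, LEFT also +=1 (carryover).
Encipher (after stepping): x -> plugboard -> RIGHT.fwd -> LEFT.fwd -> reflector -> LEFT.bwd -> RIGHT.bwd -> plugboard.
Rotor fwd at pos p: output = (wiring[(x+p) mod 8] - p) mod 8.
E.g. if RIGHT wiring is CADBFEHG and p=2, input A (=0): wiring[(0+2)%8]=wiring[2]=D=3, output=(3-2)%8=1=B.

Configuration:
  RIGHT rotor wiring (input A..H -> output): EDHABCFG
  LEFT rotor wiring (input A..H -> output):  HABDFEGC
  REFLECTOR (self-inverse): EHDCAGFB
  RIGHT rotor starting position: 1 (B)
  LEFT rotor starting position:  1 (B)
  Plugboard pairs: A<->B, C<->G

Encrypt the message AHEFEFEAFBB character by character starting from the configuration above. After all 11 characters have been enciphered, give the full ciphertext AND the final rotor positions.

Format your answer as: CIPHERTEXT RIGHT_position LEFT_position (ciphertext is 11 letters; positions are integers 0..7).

Char 1 ('A'): step: R->2, L=1; A->plug->B->R->G->L->B->refl->H->L'->A->R'->D->plug->D
Char 2 ('H'): step: R->3, L=1; H->plug->H->R->E->L->D->refl->C->L'->C->R'->D->plug->D
Char 3 ('E'): step: R->4, L=1; E->plug->E->R->A->L->H->refl->B->L'->G->R'->B->plug->A
Char 4 ('F'): step: R->5, L=1; F->plug->F->R->C->L->C->refl->D->L'->E->R'->H->plug->H
Char 5 ('E'): step: R->6, L=1; E->plug->E->R->B->L->A->refl->E->L'->D->R'->G->plug->C
Char 6 ('F'): step: R->7, L=1; F->plug->F->R->C->L->C->refl->D->L'->E->R'->C->plug->G
Char 7 ('E'): step: R->0, L->2 (L advanced); E->plug->E->R->B->L->B->refl->H->L'->A->R'->D->plug->D
Char 8 ('A'): step: R->1, L=2; A->plug->B->R->G->L->F->refl->G->L'->H->R'->C->plug->G
Char 9 ('F'): step: R->2, L=2; F->plug->F->R->E->L->E->refl->A->L'->F->R'->A->plug->B
Char 10 ('B'): step: R->3, L=2; B->plug->A->R->F->L->A->refl->E->L'->E->R'->H->plug->H
Char 11 ('B'): step: R->4, L=2; B->plug->A->R->F->L->A->refl->E->L'->E->R'->H->plug->H
Final: ciphertext=DDAHCGDGBHH, RIGHT=4, LEFT=2

Answer: DDAHCGDGBHH 4 2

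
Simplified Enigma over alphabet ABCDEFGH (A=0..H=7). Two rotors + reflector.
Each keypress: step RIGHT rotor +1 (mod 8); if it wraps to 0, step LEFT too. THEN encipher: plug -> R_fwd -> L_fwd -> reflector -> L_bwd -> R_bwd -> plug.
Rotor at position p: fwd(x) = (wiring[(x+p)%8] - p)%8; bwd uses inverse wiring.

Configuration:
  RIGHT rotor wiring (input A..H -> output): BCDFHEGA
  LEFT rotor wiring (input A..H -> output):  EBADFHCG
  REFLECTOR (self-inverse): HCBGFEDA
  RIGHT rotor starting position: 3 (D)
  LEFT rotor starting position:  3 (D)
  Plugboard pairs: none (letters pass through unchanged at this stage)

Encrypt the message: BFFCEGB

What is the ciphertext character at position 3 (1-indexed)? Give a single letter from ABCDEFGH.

Char 1 ('B'): step: R->4, L=3; B->plug->B->R->A->L->A->refl->H->L'->D->R'->A->plug->A
Char 2 ('F'): step: R->5, L=3; F->plug->F->R->G->L->G->refl->D->L'->E->R'->D->plug->D
Char 3 ('F'): step: R->6, L=3; F->plug->F->R->H->L->F->refl->E->L'->C->R'->B->plug->B

B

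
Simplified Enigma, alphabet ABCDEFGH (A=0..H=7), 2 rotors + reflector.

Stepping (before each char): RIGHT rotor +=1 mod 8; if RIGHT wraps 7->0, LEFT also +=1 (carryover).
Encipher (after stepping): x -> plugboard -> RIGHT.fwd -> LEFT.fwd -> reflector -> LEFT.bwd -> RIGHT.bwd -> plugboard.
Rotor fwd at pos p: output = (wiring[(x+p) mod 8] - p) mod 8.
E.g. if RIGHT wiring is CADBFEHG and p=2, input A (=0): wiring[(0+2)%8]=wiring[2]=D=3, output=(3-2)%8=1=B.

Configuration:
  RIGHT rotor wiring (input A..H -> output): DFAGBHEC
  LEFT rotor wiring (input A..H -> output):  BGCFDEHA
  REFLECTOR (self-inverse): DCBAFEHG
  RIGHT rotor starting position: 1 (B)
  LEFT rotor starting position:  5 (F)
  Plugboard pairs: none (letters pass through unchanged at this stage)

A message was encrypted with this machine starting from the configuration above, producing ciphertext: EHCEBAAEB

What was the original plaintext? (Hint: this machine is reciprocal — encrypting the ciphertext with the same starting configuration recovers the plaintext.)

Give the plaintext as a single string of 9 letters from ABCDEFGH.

Answer: AAEBHHHAA

Derivation:
Char 1 ('E'): step: R->2, L=5; E->plug->E->R->C->L->D->refl->A->L'->G->R'->A->plug->A
Char 2 ('H'): step: R->3, L=5; H->plug->H->R->F->L->F->refl->E->L'->D->R'->A->plug->A
Char 3 ('C'): step: R->4, L=5; C->plug->C->R->A->L->H->refl->G->L'->H->R'->E->plug->E
Char 4 ('E'): step: R->5, L=5; E->plug->E->R->A->L->H->refl->G->L'->H->R'->B->plug->B
Char 5 ('B'): step: R->6, L=5; B->plug->B->R->E->L->B->refl->C->L'->B->R'->H->plug->H
Char 6 ('A'): step: R->7, L=5; A->plug->A->R->D->L->E->refl->F->L'->F->R'->H->plug->H
Char 7 ('A'): step: R->0, L->6 (L advanced); A->plug->A->R->D->L->A->refl->D->L'->C->R'->H->plug->H
Char 8 ('E'): step: R->1, L=6; E->plug->E->R->G->L->F->refl->E->L'->E->R'->A->plug->A
Char 9 ('B'): step: R->2, L=6; B->plug->B->R->E->L->E->refl->F->L'->G->R'->A->plug->A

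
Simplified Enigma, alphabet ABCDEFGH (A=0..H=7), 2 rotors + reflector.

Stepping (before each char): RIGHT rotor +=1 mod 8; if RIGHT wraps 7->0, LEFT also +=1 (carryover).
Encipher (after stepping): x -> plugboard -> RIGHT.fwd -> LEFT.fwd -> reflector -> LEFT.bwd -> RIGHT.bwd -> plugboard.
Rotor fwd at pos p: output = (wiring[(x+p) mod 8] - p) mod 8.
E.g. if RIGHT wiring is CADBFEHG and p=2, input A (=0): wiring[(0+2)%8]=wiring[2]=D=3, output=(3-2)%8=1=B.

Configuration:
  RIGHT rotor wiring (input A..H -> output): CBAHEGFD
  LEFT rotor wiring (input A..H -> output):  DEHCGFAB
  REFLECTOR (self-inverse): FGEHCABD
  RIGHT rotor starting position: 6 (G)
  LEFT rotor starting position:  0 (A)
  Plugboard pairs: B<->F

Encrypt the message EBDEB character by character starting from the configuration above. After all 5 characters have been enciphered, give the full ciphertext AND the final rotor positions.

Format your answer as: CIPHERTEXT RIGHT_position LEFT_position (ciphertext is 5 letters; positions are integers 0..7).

Answer: CHCAA 3 1

Derivation:
Char 1 ('E'): step: R->7, L=0; E->plug->E->R->A->L->D->refl->H->L'->C->R'->C->plug->C
Char 2 ('B'): step: R->0, L->1 (L advanced); B->plug->F->R->G->L->A->refl->F->L'->D->R'->H->plug->H
Char 3 ('D'): step: R->1, L=1; D->plug->D->R->D->L->F->refl->A->L'->G->R'->C->plug->C
Char 4 ('E'): step: R->2, L=1; E->plug->E->R->D->L->F->refl->A->L'->G->R'->A->plug->A
Char 5 ('B'): step: R->3, L=1; B->plug->F->R->H->L->C->refl->E->L'->E->R'->A->plug->A
Final: ciphertext=CHCAA, RIGHT=3, LEFT=1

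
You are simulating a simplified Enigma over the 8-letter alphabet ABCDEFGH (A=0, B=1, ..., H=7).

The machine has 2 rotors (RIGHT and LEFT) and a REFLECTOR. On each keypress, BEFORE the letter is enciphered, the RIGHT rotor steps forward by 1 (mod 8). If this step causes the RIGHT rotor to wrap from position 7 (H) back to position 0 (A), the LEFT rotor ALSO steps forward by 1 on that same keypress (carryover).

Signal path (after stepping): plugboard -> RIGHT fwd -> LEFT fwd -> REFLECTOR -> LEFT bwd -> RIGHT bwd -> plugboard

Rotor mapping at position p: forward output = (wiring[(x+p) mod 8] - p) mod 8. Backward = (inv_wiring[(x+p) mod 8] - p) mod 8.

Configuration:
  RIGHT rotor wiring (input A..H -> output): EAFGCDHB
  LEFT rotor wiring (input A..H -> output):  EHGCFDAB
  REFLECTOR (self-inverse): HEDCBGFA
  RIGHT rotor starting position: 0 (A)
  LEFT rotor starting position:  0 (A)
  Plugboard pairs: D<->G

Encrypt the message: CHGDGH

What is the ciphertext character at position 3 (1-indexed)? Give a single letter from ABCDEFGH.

Char 1 ('C'): step: R->1, L=0; C->plug->C->R->F->L->D->refl->C->L'->D->R'->H->plug->H
Char 2 ('H'): step: R->2, L=0; H->plug->H->R->G->L->A->refl->H->L'->B->R'->D->plug->G
Char 3 ('G'): step: R->3, L=0; G->plug->D->R->E->L->F->refl->G->L'->C->R'->H->plug->H

H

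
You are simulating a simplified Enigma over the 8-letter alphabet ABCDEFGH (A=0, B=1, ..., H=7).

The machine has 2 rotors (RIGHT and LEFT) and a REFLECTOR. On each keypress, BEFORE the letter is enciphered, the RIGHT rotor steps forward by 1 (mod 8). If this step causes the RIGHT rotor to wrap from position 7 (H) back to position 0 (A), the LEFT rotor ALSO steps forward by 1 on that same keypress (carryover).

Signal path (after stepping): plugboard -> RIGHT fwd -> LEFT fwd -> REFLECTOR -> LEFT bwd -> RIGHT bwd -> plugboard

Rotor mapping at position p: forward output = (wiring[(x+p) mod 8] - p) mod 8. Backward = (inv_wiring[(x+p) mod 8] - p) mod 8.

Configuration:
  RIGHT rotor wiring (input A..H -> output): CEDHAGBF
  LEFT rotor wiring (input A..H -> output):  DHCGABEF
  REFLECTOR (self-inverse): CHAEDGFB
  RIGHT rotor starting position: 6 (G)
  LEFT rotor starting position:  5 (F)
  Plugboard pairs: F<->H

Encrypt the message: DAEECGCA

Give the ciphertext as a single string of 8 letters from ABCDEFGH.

Char 1 ('D'): step: R->7, L=5; D->plug->D->R->E->L->C->refl->A->L'->C->R'->H->plug->F
Char 2 ('A'): step: R->0, L->6 (L advanced); A->plug->A->R->C->L->F->refl->G->L'->A->R'->E->plug->E
Char 3 ('E'): step: R->1, L=6; E->plug->E->R->F->L->A->refl->C->L'->G->R'->C->plug->C
Char 4 ('E'): step: R->2, L=6; E->plug->E->R->H->L->D->refl->E->L'->E->R'->D->plug->D
Char 5 ('C'): step: R->3, L=6; C->plug->C->R->D->L->B->refl->H->L'->B->R'->G->plug->G
Char 6 ('G'): step: R->4, L=6; G->plug->G->R->H->L->D->refl->E->L'->E->R'->A->plug->A
Char 7 ('C'): step: R->5, L=6; C->plug->C->R->A->L->G->refl->F->L'->C->R'->G->plug->G
Char 8 ('A'): step: R->6, L=6; A->plug->A->R->D->L->B->refl->H->L'->B->R'->F->plug->H

Answer: FECDGAGH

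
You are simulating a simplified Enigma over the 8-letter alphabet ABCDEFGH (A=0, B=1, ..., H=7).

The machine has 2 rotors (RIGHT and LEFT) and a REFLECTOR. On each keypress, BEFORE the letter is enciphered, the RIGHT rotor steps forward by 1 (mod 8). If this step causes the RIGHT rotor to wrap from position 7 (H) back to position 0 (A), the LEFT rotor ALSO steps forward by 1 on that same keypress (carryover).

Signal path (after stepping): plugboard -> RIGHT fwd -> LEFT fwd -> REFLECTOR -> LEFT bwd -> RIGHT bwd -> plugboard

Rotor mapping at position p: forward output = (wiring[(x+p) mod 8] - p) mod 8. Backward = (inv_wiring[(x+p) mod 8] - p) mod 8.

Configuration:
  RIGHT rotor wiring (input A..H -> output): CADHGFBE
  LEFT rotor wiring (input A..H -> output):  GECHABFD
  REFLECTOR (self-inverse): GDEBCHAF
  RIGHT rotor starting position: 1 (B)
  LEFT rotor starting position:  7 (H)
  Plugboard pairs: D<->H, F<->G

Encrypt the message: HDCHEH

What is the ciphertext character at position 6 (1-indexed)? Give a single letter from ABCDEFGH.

Char 1 ('H'): step: R->2, L=7; H->plug->D->R->D->L->D->refl->B->L'->F->R'->B->plug->B
Char 2 ('D'): step: R->3, L=7; D->plug->H->R->A->L->E->refl->C->L'->G->R'->D->plug->H
Char 3 ('C'): step: R->4, L=7; C->plug->C->R->F->L->B->refl->D->L'->D->R'->H->plug->D
Char 4 ('H'): step: R->5, L=7; H->plug->D->R->F->L->B->refl->D->L'->D->R'->E->plug->E
Char 5 ('E'): step: R->6, L=7; E->plug->E->R->F->L->B->refl->D->L'->D->R'->A->plug->A
Char 6 ('H'): step: R->7, L=7; H->plug->D->R->E->L->A->refl->G->L'->H->R'->F->plug->G

G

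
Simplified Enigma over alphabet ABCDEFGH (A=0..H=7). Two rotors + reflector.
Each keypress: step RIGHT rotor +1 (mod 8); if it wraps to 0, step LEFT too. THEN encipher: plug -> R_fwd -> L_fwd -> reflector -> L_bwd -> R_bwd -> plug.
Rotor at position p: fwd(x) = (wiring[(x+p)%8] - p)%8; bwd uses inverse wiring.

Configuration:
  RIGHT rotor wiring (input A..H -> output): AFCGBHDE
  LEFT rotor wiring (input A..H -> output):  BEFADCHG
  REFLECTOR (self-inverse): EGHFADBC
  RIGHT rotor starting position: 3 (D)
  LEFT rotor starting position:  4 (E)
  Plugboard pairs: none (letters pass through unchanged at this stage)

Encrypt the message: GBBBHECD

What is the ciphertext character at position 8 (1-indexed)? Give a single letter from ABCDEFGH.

Char 1 ('G'): step: R->4, L=4; G->plug->G->R->G->L->B->refl->G->L'->B->R'->F->plug->F
Char 2 ('B'): step: R->5, L=4; B->plug->B->R->G->L->B->refl->G->L'->B->R'->G->plug->G
Char 3 ('B'): step: R->6, L=4; B->plug->B->R->G->L->B->refl->G->L'->B->R'->H->plug->H
Char 4 ('B'): step: R->7, L=4; B->plug->B->R->B->L->G->refl->B->L'->G->R'->C->plug->C
Char 5 ('H'): step: R->0, L->5 (L advanced); H->plug->H->R->E->L->H->refl->C->L'->B->R'->E->plug->E
Char 6 ('E'): step: R->1, L=5; E->plug->E->R->G->L->D->refl->F->L'->A->R'->D->plug->D
Char 7 ('C'): step: R->2, L=5; C->plug->C->R->H->L->G->refl->B->L'->C->R'->F->plug->F
Char 8 ('D'): step: R->3, L=5; D->plug->D->R->A->L->F->refl->D->L'->G->R'->B->plug->B

B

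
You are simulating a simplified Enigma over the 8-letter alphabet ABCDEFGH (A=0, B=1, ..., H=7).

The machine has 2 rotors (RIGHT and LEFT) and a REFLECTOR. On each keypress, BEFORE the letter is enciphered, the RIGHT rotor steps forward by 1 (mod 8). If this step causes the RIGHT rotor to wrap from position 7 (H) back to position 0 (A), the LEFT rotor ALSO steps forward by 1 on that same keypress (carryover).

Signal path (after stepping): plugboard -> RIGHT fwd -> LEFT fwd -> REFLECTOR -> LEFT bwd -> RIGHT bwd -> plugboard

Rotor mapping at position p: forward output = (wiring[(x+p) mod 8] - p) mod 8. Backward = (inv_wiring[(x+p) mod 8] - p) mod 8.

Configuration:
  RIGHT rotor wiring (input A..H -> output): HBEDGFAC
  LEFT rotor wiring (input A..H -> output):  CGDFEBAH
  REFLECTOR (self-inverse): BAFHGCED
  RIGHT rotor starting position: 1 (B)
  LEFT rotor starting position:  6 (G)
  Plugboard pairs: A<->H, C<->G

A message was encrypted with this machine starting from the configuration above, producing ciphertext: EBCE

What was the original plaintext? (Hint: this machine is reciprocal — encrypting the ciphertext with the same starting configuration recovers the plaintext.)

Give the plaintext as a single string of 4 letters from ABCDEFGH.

Char 1 ('E'): step: R->2, L=6; E->plug->E->R->G->L->G->refl->E->L'->C->R'->A->plug->H
Char 2 ('B'): step: R->3, L=6; B->plug->B->R->D->L->A->refl->B->L'->B->R'->H->plug->A
Char 3 ('C'): step: R->4, L=6; C->plug->G->R->A->L->C->refl->F->L'->E->R'->C->plug->G
Char 4 ('E'): step: R->5, L=6; E->plug->E->R->E->L->F->refl->C->L'->A->R'->A->plug->H

Answer: HAGH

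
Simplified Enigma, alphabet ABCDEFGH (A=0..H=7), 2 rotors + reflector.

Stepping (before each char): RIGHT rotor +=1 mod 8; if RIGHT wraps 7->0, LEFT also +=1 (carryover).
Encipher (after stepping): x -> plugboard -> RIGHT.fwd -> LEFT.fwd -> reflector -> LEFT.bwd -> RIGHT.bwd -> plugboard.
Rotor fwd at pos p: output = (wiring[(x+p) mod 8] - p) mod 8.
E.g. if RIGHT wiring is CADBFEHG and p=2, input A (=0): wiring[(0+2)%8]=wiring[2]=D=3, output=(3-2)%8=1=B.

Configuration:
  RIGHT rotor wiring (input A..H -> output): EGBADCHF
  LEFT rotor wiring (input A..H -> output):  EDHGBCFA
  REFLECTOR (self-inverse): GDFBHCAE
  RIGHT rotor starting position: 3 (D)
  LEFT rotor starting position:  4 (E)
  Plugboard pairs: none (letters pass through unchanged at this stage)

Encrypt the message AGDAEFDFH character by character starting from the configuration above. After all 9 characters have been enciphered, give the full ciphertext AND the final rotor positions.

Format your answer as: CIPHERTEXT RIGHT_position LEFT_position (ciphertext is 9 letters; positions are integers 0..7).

Char 1 ('A'): step: R->4, L=4; A->plug->A->R->H->L->C->refl->F->L'->A->R'->E->plug->E
Char 2 ('G'): step: R->5, L=4; G->plug->G->R->D->L->E->refl->H->L'->F->R'->A->plug->A
Char 3 ('D'): step: R->6, L=4; D->plug->D->R->A->L->F->refl->C->L'->H->R'->B->plug->B
Char 4 ('A'): step: R->7, L=4; A->plug->A->R->G->L->D->refl->B->L'->C->R'->D->plug->D
Char 5 ('E'): step: R->0, L->5 (L advanced); E->plug->E->R->D->L->H->refl->E->L'->H->R'->G->plug->G
Char 6 ('F'): step: R->1, L=5; F->plug->F->R->G->L->B->refl->D->L'->C->R'->D->plug->D
Char 7 ('D'): step: R->2, L=5; D->plug->D->R->A->L->F->refl->C->L'->F->R'->E->plug->E
Char 8 ('F'): step: R->3, L=5; F->plug->F->R->B->L->A->refl->G->L'->E->R'->D->plug->D
Char 9 ('H'): step: R->4, L=5; H->plug->H->R->E->L->G->refl->A->L'->B->R'->D->plug->D
Final: ciphertext=EABDGDEDD, RIGHT=4, LEFT=5

Answer: EABDGDEDD 4 5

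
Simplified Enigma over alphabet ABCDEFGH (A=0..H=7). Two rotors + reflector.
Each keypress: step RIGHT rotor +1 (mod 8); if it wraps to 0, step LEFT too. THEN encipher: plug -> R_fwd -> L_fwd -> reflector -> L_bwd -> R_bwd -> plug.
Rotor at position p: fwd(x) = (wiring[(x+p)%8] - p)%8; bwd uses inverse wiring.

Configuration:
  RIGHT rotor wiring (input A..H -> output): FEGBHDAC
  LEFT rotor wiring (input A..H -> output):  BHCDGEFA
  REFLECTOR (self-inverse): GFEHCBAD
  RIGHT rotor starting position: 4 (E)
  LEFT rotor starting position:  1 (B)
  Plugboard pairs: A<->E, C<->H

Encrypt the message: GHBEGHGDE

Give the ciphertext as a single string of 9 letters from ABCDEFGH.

Char 1 ('G'): step: R->5, L=1; G->plug->G->R->E->L->D->refl->H->L'->G->R'->A->plug->E
Char 2 ('H'): step: R->6, L=1; H->plug->C->R->H->L->A->refl->G->L'->A->R'->E->plug->A
Char 3 ('B'): step: R->7, L=1; B->plug->B->R->G->L->H->refl->D->L'->E->R'->G->plug->G
Char 4 ('E'): step: R->0, L->2 (L advanced); E->plug->A->R->F->L->G->refl->A->L'->A->R'->G->plug->G
Char 5 ('G'): step: R->1, L=2; G->plug->G->R->B->L->B->refl->F->L'->H->R'->F->plug->F
Char 6 ('H'): step: R->2, L=2; H->plug->C->R->F->L->G->refl->A->L'->A->R'->F->plug->F
Char 7 ('G'): step: R->3, L=2; G->plug->G->R->B->L->B->refl->F->L'->H->R'->E->plug->A
Char 8 ('D'): step: R->4, L=2; D->plug->D->R->G->L->H->refl->D->L'->E->R'->C->plug->H
Char 9 ('E'): step: R->5, L=2; E->plug->A->R->G->L->H->refl->D->L'->E->R'->G->plug->G

Answer: EAGGFFAHG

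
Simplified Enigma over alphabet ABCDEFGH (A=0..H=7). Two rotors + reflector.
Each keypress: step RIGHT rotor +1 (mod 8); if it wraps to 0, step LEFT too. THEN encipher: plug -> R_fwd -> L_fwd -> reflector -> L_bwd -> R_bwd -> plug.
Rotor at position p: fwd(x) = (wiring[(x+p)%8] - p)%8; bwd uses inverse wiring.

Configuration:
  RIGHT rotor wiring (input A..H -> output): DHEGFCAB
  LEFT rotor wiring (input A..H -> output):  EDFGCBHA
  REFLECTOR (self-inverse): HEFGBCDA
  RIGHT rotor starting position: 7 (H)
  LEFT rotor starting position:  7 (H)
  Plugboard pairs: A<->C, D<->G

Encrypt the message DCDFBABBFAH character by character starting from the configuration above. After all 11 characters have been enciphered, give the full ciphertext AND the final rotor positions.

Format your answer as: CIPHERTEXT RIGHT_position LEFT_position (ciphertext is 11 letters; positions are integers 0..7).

Char 1 ('D'): step: R->0, L->0 (L advanced); D->plug->G->R->A->L->E->refl->B->L'->F->R'->E->plug->E
Char 2 ('C'): step: R->1, L=0; C->plug->A->R->G->L->H->refl->A->L'->H->R'->F->plug->F
Char 3 ('D'): step: R->2, L=0; D->plug->G->R->B->L->D->refl->G->L'->D->R'->C->plug->A
Char 4 ('F'): step: R->3, L=0; F->plug->F->R->A->L->E->refl->B->L'->F->R'->D->plug->G
Char 5 ('B'): step: R->4, L=0; B->plug->B->R->G->L->H->refl->A->L'->H->R'->E->plug->E
Char 6 ('A'): step: R->5, L=0; A->plug->C->R->E->L->C->refl->F->L'->C->R'->E->plug->E
Char 7 ('B'): step: R->6, L=0; B->plug->B->R->D->L->G->refl->D->L'->B->R'->D->plug->G
Char 8 ('B'): step: R->7, L=0; B->plug->B->R->E->L->C->refl->F->L'->C->R'->A->plug->C
Char 9 ('F'): step: R->0, L->1 (L advanced); F->plug->F->R->C->L->F->refl->C->L'->A->R'->G->plug->D
Char 10 ('A'): step: R->1, L=1; A->plug->C->R->F->L->G->refl->D->L'->H->R'->F->plug->F
Char 11 ('H'): step: R->2, L=1; H->plug->H->R->F->L->G->refl->D->L'->H->R'->F->plug->F
Final: ciphertext=EFAGEEGCDFF, RIGHT=2, LEFT=1

Answer: EFAGEEGCDFF 2 1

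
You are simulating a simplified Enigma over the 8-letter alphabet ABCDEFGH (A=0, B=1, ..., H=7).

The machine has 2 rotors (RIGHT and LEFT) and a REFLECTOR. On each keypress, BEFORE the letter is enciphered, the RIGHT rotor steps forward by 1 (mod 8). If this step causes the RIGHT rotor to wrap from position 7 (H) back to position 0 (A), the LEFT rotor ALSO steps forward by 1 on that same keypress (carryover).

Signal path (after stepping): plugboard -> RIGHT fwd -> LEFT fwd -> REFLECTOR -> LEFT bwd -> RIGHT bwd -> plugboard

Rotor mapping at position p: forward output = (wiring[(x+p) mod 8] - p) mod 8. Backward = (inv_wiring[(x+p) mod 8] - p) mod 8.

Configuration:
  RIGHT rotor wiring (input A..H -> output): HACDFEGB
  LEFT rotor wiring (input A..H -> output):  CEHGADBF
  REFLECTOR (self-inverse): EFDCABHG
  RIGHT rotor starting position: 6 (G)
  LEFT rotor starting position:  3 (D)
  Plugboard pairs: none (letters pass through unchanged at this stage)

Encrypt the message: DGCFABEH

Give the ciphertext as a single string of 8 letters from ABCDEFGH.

Answer: GAEHGDDG

Derivation:
Char 1 ('D'): step: R->7, L=3; D->plug->D->R->D->L->G->refl->H->L'->F->R'->G->plug->G
Char 2 ('G'): step: R->0, L->4 (L advanced); G->plug->G->R->G->L->D->refl->C->L'->H->R'->A->plug->A
Char 3 ('C'): step: R->1, L=4; C->plug->C->R->C->L->F->refl->B->L'->D->R'->E->plug->E
Char 4 ('F'): step: R->2, L=4; F->plug->F->R->H->L->C->refl->D->L'->G->R'->H->plug->H
Char 5 ('A'): step: R->3, L=4; A->plug->A->R->A->L->E->refl->A->L'->F->R'->G->plug->G
Char 6 ('B'): step: R->4, L=4; B->plug->B->R->A->L->E->refl->A->L'->F->R'->D->plug->D
Char 7 ('E'): step: R->5, L=4; E->plug->E->R->D->L->B->refl->F->L'->C->R'->D->plug->D
Char 8 ('H'): step: R->6, L=4; H->plug->H->R->G->L->D->refl->C->L'->H->R'->G->plug->G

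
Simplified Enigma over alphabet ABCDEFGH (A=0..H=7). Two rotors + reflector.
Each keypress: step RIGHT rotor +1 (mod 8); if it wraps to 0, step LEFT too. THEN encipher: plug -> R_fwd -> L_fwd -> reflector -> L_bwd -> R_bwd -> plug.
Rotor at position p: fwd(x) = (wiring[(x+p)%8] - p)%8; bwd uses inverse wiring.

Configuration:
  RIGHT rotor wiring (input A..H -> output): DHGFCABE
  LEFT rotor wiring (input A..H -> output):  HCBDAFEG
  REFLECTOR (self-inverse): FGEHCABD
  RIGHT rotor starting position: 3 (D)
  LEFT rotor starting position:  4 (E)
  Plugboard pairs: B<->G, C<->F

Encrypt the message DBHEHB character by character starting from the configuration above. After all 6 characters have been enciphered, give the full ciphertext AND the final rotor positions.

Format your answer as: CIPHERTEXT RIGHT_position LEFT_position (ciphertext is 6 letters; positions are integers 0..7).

Char 1 ('D'): step: R->4, L=4; D->plug->D->R->A->L->E->refl->C->L'->D->R'->F->plug->C
Char 2 ('B'): step: R->5, L=4; B->plug->G->R->A->L->E->refl->C->L'->D->R'->A->plug->A
Char 3 ('H'): step: R->6, L=4; H->plug->H->R->C->L->A->refl->F->L'->G->R'->B->plug->G
Char 4 ('E'): step: R->7, L=4; E->plug->E->R->G->L->F->refl->A->L'->C->R'->H->plug->H
Char 5 ('H'): step: R->0, L->5 (L advanced); H->plug->H->R->E->L->F->refl->A->L'->A->R'->F->plug->C
Char 6 ('B'): step: R->1, L=5; B->plug->G->R->D->L->C->refl->E->L'->F->R'->B->plug->G
Final: ciphertext=CAGHCG, RIGHT=1, LEFT=5

Answer: CAGHCG 1 5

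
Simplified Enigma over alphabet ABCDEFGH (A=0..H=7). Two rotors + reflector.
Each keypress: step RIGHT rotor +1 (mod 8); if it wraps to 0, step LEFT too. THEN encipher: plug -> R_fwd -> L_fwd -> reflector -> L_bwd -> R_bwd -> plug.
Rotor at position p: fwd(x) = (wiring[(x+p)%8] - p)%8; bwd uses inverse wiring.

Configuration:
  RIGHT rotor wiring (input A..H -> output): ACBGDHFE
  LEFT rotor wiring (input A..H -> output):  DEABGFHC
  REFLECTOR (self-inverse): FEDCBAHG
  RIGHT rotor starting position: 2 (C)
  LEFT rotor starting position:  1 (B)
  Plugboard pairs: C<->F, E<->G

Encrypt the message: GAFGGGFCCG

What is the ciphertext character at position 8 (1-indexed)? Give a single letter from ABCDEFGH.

Char 1 ('G'): step: R->3, L=1; G->plug->E->R->B->L->H->refl->G->L'->F->R'->F->plug->C
Char 2 ('A'): step: R->4, L=1; A->plug->A->R->H->L->C->refl->D->L'->A->R'->D->plug->D
Char 3 ('F'): step: R->5, L=1; F->plug->C->R->H->L->C->refl->D->L'->A->R'->B->plug->B
Char 4 ('G'): step: R->6, L=1; G->plug->E->R->D->L->F->refl->A->L'->C->R'->C->plug->F
Char 5 ('G'): step: R->7, L=1; G->plug->E->R->H->L->C->refl->D->L'->A->R'->G->plug->E
Char 6 ('G'): step: R->0, L->2 (L advanced); G->plug->E->R->D->L->D->refl->C->L'->H->R'->F->plug->C
Char 7 ('F'): step: R->1, L=2; F->plug->C->R->F->L->A->refl->F->L'->E->R'->F->plug->C
Char 8 ('C'): step: R->2, L=2; C->plug->F->R->C->L->E->refl->B->L'->G->R'->G->plug->E

E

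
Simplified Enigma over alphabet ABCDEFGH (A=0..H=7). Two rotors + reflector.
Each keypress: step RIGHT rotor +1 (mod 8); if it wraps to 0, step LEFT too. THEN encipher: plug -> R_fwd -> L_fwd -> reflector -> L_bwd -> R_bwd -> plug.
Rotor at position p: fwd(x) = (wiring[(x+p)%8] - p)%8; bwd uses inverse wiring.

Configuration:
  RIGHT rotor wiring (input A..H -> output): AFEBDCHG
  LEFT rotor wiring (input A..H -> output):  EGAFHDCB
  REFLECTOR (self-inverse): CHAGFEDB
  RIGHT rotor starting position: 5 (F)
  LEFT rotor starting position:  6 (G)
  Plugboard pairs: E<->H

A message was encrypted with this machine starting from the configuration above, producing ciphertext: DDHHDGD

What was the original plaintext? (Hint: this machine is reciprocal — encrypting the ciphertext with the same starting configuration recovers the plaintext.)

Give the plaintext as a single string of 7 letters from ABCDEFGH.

Answer: BCFFHHC

Derivation:
Char 1 ('D'): step: R->6, L=6; D->plug->D->R->H->L->F->refl->E->L'->A->R'->B->plug->B
Char 2 ('D'): step: R->7, L=6; D->plug->D->R->F->L->H->refl->B->L'->G->R'->C->plug->C
Char 3 ('H'): step: R->0, L->7 (L advanced); H->plug->E->R->D->L->B->refl->H->L'->C->R'->F->plug->F
Char 4 ('H'): step: R->1, L=7; H->plug->E->R->B->L->F->refl->E->L'->G->R'->F->plug->F
Char 5 ('D'): step: R->2, L=7; D->plug->D->R->A->L->C->refl->A->L'->F->R'->E->plug->H
Char 6 ('G'): step: R->3, L=7; G->plug->G->R->C->L->H->refl->B->L'->D->R'->E->plug->H
Char 7 ('D'): step: R->4, L=7; D->plug->D->R->C->L->H->refl->B->L'->D->R'->C->plug->C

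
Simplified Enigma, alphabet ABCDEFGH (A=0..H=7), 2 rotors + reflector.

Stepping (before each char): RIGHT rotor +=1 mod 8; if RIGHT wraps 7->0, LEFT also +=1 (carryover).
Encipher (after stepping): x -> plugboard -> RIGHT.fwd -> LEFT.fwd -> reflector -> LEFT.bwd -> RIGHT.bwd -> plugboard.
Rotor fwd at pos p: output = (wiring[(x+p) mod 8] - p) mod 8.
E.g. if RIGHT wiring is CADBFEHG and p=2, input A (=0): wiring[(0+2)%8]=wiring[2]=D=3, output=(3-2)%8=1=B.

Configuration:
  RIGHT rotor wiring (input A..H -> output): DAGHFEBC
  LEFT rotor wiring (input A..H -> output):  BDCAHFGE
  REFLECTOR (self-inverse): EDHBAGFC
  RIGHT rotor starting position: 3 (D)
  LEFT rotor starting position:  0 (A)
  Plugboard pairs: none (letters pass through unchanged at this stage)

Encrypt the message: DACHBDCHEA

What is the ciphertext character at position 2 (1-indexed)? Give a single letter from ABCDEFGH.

Char 1 ('D'): step: R->4, L=0; D->plug->D->R->G->L->G->refl->F->L'->F->R'->C->plug->C
Char 2 ('A'): step: R->5, L=0; A->plug->A->R->H->L->E->refl->A->L'->D->R'->E->plug->E

E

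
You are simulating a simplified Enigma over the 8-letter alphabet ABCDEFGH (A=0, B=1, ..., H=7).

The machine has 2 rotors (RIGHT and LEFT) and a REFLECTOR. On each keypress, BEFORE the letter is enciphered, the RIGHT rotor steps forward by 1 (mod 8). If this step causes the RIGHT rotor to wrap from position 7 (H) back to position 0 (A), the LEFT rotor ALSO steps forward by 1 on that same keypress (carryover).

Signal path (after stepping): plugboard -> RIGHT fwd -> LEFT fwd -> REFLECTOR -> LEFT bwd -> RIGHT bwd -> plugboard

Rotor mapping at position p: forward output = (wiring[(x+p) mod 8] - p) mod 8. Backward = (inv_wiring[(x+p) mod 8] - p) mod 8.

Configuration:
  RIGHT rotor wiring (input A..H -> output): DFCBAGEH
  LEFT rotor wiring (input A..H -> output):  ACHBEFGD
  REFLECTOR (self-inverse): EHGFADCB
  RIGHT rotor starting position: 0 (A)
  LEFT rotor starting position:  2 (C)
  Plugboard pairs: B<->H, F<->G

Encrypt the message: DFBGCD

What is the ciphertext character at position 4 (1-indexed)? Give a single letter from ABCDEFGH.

Char 1 ('D'): step: R->1, L=2; D->plug->D->R->H->L->A->refl->E->L'->E->R'->A->plug->A
Char 2 ('F'): step: R->2, L=2; F->plug->G->R->B->L->H->refl->B->L'->F->R'->F->plug->G
Char 3 ('B'): step: R->3, L=2; B->plug->H->R->H->L->A->refl->E->L'->E->R'->E->plug->E
Char 4 ('G'): step: R->4, L=2; G->plug->F->R->B->L->H->refl->B->L'->F->R'->H->plug->B

B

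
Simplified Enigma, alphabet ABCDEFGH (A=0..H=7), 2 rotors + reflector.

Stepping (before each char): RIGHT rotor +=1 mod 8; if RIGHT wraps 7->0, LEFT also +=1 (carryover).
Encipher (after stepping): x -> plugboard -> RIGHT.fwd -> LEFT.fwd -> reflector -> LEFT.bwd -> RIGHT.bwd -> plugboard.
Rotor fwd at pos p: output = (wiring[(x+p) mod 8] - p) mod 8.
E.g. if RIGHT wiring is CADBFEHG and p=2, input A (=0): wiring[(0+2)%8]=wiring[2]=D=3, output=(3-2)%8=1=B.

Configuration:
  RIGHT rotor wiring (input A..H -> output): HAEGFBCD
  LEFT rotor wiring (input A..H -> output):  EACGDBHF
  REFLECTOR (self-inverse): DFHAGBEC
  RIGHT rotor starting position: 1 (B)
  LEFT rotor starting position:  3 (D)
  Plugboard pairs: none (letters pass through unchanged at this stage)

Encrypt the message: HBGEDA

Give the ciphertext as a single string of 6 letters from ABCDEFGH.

Char 1 ('H'): step: R->2, L=3; H->plug->H->R->G->L->F->refl->B->L'->F->R'->G->plug->G
Char 2 ('B'): step: R->3, L=3; B->plug->B->R->C->L->G->refl->E->L'->D->R'->A->plug->A
Char 3 ('G'): step: R->4, L=3; G->plug->G->R->A->L->D->refl->A->L'->B->R'->A->plug->A
Char 4 ('E'): step: R->5, L=3; E->plug->E->R->D->L->E->refl->G->L'->C->R'->D->plug->D
Char 5 ('D'): step: R->6, L=3; D->plug->D->R->C->L->G->refl->E->L'->D->R'->H->plug->H
Char 6 ('A'): step: R->7, L=3; A->plug->A->R->E->L->C->refl->H->L'->H->R'->E->plug->E

Answer: GAADHE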